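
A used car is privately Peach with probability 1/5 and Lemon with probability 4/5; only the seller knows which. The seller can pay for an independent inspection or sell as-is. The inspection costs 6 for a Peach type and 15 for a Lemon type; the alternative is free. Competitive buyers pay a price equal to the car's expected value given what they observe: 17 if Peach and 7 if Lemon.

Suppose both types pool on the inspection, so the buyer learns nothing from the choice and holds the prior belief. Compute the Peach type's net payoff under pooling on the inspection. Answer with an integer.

3

Pooled price = 1/5·17 + 4/5·7 = 9.
Peach pays cost 6 for the inspection, so net payoff = 9 − 6 = 3.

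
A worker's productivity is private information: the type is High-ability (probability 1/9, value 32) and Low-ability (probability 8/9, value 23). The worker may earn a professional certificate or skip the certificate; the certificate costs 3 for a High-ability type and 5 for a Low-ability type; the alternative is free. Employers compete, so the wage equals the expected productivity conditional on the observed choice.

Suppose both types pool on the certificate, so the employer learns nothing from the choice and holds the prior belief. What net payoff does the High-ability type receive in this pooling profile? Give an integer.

Pooled wage = 1/9·32 + 8/9·23 = 24.
High-ability pays cost 3 for the certificate, so net payoff = 24 − 3 = 21.

21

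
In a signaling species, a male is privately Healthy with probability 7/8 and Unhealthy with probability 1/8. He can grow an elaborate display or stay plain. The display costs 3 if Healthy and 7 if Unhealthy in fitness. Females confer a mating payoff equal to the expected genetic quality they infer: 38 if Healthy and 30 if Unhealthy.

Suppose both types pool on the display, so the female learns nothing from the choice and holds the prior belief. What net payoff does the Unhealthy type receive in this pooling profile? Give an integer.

Pooled mating payoff = 7/8·38 + 1/8·30 = 37.
Unhealthy pays cost 7 for the display, so net payoff = 37 − 7 = 30.

30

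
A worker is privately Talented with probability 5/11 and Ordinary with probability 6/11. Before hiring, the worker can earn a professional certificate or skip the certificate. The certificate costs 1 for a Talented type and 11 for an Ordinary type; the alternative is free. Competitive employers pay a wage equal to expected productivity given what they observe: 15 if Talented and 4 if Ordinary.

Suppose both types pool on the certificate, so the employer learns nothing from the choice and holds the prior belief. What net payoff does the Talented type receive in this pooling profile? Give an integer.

8

Pooled wage = 5/11·15 + 6/11·4 = 9.
Talented pays cost 1 for the certificate, so net payoff = 9 − 1 = 8.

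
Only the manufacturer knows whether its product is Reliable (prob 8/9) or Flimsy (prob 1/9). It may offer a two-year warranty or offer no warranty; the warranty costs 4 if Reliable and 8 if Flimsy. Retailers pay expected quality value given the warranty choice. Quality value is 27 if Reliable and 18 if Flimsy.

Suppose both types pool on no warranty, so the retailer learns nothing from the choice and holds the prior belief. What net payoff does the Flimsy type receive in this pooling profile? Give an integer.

26

Pooled price = 8/9·27 + 1/9·18 = 26.
Flimsy pays no cost for no warranty, so net payoff = 26.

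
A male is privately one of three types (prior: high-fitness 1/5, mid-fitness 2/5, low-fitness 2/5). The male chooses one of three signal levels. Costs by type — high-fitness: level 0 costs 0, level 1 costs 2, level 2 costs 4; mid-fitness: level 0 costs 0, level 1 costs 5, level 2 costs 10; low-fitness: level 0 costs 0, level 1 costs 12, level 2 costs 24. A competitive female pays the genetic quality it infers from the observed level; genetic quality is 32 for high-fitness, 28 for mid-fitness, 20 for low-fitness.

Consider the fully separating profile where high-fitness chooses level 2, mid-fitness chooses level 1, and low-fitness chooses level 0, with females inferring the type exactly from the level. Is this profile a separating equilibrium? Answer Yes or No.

Yes

Separating mating payoffs: level 2 → 32, level 1 → 28, level 0 → 20.
high-fitness (assigned level 2): level 0: 20 − 0 = 20; level 1: 28 − 2 = 26; level 2: 32 − 4 = 28. high-fitness stays.
mid-fitness (assigned level 1): level 0: 20 − 0 = 20; level 1: 28 − 5 = 23; level 2: 32 − 10 = 22. mid-fitness stays.
low-fitness (assigned level 0): level 0: 20 − 0 = 20; level 1: 28 − 12 = 16; level 2: 32 − 24 = 8. low-fitness stays.
Every type prefers its assigned level; separation holds.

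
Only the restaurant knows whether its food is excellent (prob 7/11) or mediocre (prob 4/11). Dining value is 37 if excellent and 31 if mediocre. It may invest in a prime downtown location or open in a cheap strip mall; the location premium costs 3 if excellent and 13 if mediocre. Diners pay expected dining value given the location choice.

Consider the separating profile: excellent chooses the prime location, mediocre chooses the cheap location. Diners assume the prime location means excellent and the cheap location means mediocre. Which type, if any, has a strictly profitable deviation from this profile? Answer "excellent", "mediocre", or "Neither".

The prime location pays 37; the cheap location pays 31.
excellent: assigned the prime location, nets 37 − 3 = 34; deviating to the cheap location nets 31.
mediocre: assigned the cheap location, nets 31; deviating to the prime location nets 37 − 13 = 24.
Both types strictly prefer their assigned action; no profitable deviation.

Neither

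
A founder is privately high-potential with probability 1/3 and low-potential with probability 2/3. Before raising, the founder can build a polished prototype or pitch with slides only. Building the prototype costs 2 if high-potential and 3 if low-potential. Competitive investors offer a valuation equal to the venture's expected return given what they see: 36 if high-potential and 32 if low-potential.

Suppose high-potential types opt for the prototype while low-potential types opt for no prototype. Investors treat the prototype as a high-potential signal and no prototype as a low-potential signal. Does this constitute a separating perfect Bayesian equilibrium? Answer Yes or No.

Under these beliefs, the prototype earns valuation 36 and no prototype earns valuation 32.
high-potential: the prototype nets 36 − 2 = 34; no prototype nets 32. high-potential prefers the prototype.
low-potential: the prototype nets 36 − 3 = 33; no prototype nets 32. low-potential would deviate to the prototype.
low-potential has a profitable deviation, so the profile is not an equilibrium.

No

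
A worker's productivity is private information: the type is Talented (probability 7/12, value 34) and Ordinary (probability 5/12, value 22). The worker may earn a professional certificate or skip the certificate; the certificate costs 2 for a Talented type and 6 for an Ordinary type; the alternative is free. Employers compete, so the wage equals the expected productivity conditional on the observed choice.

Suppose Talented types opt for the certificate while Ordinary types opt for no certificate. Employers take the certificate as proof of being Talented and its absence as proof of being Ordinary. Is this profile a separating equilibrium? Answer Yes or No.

Under these beliefs, the certificate earns wage 34 and no certificate earns wage 22.
Talented: the certificate nets 34 − 2 = 32; no certificate nets 22. Talented prefers the certificate.
Ordinary: the certificate nets 34 − 6 = 28; no certificate nets 22. Ordinary would deviate to the certificate.
Ordinary has a profitable deviation, so the profile is not an equilibrium.

No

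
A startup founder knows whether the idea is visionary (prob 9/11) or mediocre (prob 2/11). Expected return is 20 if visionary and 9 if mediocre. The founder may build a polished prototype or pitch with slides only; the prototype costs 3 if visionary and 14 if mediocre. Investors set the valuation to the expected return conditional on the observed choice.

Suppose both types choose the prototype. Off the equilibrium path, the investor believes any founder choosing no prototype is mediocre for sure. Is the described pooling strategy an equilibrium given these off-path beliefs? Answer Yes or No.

On path, the investor holds the prior and pays 9/11·20 + 2/11·9 = 18. Off path (no prototype), believing mediocre, it pays 9.
visionary: the prototype nets 18 − 3 = 15; no prototype nets 9. visionary stays.
mediocre: the prototype nets 18 − 14 = 4; no prototype nets 9. mediocre would deviate.
A type deviates, so pooling fails.

No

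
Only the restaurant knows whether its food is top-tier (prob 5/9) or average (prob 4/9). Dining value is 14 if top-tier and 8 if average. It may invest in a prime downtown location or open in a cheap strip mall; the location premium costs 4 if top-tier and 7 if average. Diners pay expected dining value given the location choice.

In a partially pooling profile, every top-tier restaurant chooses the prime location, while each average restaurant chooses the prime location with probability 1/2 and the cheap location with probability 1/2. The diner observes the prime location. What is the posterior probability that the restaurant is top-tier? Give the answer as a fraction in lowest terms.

P(the prime location) = (5/9)·1 + (4/9)·(1/2) = 7/9.
By Bayes' rule, P(top-tier | the prime location) = (5/9) / (7/9) = 5/7.

5/7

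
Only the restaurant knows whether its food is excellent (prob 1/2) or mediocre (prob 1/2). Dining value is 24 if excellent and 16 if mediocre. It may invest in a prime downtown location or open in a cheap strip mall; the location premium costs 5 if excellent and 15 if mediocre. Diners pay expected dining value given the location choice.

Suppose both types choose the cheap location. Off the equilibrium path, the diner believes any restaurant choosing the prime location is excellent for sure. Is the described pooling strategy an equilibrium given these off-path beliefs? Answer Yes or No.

On path, the diner holds the prior and pays 1/2·24 + 1/2·16 = 20. Off path (the prime location), believing excellent, it pays 24.
excellent: the cheap location nets 20; the prime location nets 24 − 5 = 19. excellent stays.
mediocre: the cheap location nets 20; the prime location nets 24 − 15 = 9. mediocre stays.
No type deviates, so pooling is sustained.

Yes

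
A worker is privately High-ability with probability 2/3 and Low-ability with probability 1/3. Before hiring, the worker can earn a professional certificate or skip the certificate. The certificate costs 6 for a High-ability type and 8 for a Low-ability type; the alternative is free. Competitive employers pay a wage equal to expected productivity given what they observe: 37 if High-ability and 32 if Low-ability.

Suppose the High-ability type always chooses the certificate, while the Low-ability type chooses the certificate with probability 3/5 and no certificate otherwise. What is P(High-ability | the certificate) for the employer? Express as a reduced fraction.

P(the certificate) = (2/3)·1 + (1/3)·(3/5) = 13/15.
By Bayes' rule, P(High-ability | the certificate) = (2/3) / (13/15) = 10/13.

10/13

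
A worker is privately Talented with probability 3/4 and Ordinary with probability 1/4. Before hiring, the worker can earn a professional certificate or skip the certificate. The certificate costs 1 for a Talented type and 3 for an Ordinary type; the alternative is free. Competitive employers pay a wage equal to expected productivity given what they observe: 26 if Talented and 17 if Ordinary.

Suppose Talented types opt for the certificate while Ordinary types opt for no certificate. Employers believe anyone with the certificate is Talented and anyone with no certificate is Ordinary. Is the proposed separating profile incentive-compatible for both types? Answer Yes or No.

No

Under these beliefs, the certificate earns wage 26 and no certificate earns wage 17.
Talented: the certificate nets 26 − 1 = 25; no certificate nets 17. Talented prefers the certificate.
Ordinary: the certificate nets 26 − 3 = 23; no certificate nets 17. Ordinary would deviate to the certificate.
Ordinary has a profitable deviation, so the profile is not an equilibrium.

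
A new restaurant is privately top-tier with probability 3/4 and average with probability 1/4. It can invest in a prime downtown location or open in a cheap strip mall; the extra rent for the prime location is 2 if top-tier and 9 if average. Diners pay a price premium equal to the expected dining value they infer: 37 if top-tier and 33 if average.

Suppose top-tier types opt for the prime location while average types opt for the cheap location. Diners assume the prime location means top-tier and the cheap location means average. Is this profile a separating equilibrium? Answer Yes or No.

Yes

Under these beliefs, the prime location earns price premium 37 and the cheap location earns price premium 33.
top-tier: the prime location nets 37 − 2 = 35; the cheap location nets 33. top-tier prefers the prime location.
average: the prime location nets 37 − 9 = 28; the cheap location nets 33. average prefers the cheap location.
Neither type deviates, so the separating profile is an equilibrium.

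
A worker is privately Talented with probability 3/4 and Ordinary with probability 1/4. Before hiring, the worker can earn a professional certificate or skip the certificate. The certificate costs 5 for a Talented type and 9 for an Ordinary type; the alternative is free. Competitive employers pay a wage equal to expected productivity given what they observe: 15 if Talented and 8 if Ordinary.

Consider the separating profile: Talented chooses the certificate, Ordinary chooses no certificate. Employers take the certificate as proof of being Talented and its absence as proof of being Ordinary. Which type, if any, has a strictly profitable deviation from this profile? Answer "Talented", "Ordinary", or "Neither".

Neither

The certificate pays 15; no certificate pays 8.
Talented: assigned the certificate, nets 15 − 5 = 10; deviating to no certificate nets 8.
Ordinary: assigned no certificate, nets 8; deviating to the certificate nets 15 − 9 = 6.
Both types strictly prefer their assigned action; no profitable deviation.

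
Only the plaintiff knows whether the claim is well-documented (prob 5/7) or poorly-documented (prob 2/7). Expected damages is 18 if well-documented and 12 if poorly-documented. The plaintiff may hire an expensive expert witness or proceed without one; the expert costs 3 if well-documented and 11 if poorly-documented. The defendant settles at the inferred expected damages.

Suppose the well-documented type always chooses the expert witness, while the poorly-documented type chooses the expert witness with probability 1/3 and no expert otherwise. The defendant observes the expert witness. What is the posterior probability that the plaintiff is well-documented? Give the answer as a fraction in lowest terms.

P(the expert witness) = (5/7)·1 + (2/7)·(1/3) = 17/21.
By Bayes' rule, P(well-documented | the expert witness) = (5/7) / (17/21) = 15/17.

15/17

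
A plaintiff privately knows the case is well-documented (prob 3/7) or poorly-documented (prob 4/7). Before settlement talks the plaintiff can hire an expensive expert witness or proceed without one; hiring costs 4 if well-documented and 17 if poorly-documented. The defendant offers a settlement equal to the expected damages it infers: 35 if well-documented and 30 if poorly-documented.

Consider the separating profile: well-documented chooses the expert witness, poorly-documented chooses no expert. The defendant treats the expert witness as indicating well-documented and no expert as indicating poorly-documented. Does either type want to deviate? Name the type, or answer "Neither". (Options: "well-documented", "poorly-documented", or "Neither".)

Neither

The expert witness pays 35; no expert pays 30.
well-documented: assigned the expert witness, nets 35 − 4 = 31; deviating to no expert nets 30.
poorly-documented: assigned no expert, nets 30; deviating to the expert witness nets 35 − 17 = 18.
Both types strictly prefer their assigned action; no profitable deviation.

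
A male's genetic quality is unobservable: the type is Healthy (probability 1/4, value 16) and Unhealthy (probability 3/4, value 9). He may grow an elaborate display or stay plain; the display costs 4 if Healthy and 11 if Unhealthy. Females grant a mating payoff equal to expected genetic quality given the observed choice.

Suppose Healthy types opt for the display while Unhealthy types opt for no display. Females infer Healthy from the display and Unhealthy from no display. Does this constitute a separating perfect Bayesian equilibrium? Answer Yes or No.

Under these beliefs, the display earns mating payoff 16 and no display earns mating payoff 9.
Healthy: the display nets 16 − 4 = 12; no display nets 9. Healthy prefers the display.
Unhealthy: the display nets 16 − 11 = 5; no display nets 9. Unhealthy prefers no display.
Neither type deviates, so the separating profile is an equilibrium.

Yes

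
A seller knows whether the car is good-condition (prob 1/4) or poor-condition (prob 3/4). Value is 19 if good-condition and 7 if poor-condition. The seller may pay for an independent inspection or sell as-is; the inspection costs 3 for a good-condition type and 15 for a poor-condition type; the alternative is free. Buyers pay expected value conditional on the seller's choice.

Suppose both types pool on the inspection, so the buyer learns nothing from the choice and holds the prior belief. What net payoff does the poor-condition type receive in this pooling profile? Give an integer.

Pooled price = 1/4·19 + 3/4·7 = 10.
poor-condition pays cost 15 for the inspection, so net payoff = 10 − 15 = -5.

-5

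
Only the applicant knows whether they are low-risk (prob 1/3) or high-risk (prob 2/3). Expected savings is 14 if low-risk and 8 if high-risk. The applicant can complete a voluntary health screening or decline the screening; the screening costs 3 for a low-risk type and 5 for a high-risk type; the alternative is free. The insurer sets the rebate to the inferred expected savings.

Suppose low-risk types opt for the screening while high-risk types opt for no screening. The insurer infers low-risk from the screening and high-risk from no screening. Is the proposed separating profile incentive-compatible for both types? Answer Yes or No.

No

Under these beliefs, the screening earns rebate 14 and no screening earns rebate 8.
low-risk: the screening nets 14 − 3 = 11; no screening nets 8. low-risk prefers the screening.
high-risk: the screening nets 14 − 5 = 9; no screening nets 8. high-risk would deviate to the screening.
high-risk has a profitable deviation, so the profile is not an equilibrium.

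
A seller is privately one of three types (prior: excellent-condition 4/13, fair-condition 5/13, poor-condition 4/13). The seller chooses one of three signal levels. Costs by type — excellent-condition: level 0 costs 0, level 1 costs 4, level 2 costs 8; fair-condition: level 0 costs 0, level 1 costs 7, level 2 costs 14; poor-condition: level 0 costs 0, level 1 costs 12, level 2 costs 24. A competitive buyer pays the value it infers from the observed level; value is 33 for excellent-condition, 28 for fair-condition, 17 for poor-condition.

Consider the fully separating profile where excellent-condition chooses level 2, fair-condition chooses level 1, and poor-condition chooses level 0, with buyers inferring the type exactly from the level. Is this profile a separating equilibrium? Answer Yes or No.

Yes

Separating prices: level 2 → 33, level 1 → 28, level 0 → 17.
excellent-condition (assigned level 2): level 0: 17 − 0 = 17; level 1: 28 − 4 = 24; level 2: 33 − 8 = 25. excellent-condition stays.
fair-condition (assigned level 1): level 0: 17 − 0 = 17; level 1: 28 − 7 = 21; level 2: 33 − 14 = 19. fair-condition stays.
poor-condition (assigned level 0): level 0: 17 − 0 = 17; level 1: 28 − 12 = 16; level 2: 33 − 24 = 9. poor-condition stays.
Every type prefers its assigned level; separation holds.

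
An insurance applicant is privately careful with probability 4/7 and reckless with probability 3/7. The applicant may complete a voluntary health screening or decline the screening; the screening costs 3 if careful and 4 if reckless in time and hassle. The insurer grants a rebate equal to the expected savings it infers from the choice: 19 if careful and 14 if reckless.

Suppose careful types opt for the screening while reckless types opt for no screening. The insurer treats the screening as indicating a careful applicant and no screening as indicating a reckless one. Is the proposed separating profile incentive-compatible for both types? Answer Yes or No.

No

Under these beliefs, the screening earns rebate 19 and no screening earns rebate 14.
careful: the screening nets 19 − 3 = 16; no screening nets 14. careful prefers the screening.
reckless: the screening nets 19 − 4 = 15; no screening nets 14. reckless would deviate to the screening.
reckless has a profitable deviation, so the profile is not an equilibrium.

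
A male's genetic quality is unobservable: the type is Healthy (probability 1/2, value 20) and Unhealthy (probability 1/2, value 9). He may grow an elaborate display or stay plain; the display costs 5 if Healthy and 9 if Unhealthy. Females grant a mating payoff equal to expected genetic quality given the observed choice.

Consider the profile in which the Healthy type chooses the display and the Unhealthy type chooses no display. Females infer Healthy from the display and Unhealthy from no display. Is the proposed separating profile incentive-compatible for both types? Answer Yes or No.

No

Under these beliefs, the display earns mating payoff 20 and no display earns mating payoff 9.
Healthy: the display nets 20 − 5 = 15; no display nets 9. Healthy prefers the display.
Unhealthy: the display nets 20 − 9 = 11; no display nets 9. Unhealthy would deviate to the display.
Unhealthy has a profitable deviation, so the profile is not an equilibrium.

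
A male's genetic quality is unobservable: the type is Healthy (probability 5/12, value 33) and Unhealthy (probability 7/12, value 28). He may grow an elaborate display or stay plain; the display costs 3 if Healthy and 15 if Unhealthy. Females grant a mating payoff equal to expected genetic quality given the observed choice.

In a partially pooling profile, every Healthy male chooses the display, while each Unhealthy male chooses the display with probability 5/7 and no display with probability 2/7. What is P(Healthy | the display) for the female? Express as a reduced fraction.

P(the display) = (5/12)·1 + (7/12)·(5/7) = 5/6.
By Bayes' rule, P(Healthy | the display) = (5/12) / (5/6) = 1/2.

1/2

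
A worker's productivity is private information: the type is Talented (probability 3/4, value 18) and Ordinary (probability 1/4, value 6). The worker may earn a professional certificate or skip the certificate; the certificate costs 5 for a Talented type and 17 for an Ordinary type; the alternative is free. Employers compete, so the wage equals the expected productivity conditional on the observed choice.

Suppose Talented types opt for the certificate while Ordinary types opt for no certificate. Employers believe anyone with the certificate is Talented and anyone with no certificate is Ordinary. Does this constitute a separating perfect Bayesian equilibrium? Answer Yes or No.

Yes

Under these beliefs, the certificate earns wage 18 and no certificate earns wage 6.
Talented: the certificate nets 18 − 5 = 13; no certificate nets 6. Talented prefers the certificate.
Ordinary: the certificate nets 18 − 17 = 1; no certificate nets 6. Ordinary prefers no certificate.
Neither type deviates, so the separating profile is an equilibrium.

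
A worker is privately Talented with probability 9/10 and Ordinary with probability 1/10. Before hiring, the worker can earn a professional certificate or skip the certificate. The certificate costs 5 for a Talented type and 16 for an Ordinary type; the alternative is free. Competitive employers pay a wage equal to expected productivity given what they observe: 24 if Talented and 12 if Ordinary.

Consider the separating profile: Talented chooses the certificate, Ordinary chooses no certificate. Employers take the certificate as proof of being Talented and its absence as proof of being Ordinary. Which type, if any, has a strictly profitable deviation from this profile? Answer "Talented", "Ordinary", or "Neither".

The certificate pays 24; no certificate pays 12.
Talented: assigned the certificate, nets 24 − 5 = 19; deviating to no certificate nets 12.
Ordinary: assigned no certificate, nets 12; deviating to the certificate nets 24 − 16 = 8.
Both types strictly prefer their assigned action; no profitable deviation.

Neither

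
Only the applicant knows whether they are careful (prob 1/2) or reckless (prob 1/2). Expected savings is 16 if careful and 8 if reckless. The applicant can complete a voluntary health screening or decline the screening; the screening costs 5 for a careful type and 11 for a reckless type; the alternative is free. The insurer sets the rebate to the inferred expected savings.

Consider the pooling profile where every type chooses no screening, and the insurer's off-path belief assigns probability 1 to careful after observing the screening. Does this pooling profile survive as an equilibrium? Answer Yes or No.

Yes

On path, the insurer holds the prior and pays 1/2·16 + 1/2·8 = 12. Off path (the screening), believing careful, it pays 16.
careful: no screening nets 12; the screening nets 16 − 5 = 11. careful stays.
reckless: no screening nets 12; the screening nets 16 − 11 = 5. reckless stays.
No type deviates, so pooling is sustained.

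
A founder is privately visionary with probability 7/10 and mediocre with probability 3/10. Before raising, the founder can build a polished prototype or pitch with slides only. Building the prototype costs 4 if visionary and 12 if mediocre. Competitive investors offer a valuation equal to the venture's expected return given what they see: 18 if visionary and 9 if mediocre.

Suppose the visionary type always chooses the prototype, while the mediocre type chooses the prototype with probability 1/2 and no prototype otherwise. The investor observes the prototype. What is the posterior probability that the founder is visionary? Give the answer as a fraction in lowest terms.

P(the prototype) = (7/10)·1 + (3/10)·(1/2) = 17/20.
By Bayes' rule, P(visionary | the prototype) = (7/10) / (17/20) = 14/17.

14/17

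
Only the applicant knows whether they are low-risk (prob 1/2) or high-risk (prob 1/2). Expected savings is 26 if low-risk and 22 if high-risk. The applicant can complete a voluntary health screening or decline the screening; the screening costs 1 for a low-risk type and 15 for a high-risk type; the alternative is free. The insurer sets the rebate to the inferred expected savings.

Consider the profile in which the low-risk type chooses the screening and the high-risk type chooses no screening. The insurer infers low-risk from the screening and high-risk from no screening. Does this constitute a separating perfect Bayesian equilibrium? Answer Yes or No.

Under these beliefs, the screening earns rebate 26 and no screening earns rebate 22.
low-risk: the screening nets 26 − 1 = 25; no screening nets 22. low-risk prefers the screening.
high-risk: the screening nets 26 − 15 = 11; no screening nets 22. high-risk prefers no screening.
Neither type deviates, so the separating profile is an equilibrium.

Yes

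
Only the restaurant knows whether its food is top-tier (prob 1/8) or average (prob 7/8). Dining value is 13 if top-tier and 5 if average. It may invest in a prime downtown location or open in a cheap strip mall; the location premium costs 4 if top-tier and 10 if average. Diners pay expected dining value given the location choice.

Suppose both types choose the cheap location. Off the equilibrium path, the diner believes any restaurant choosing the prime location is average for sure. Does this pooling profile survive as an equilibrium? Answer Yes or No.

Yes

On path, the diner holds the prior and pays 1/8·13 + 7/8·5 = 6. Off path (the prime location), believing average, it pays 5.
top-tier: the cheap location nets 6; the prime location nets 5 − 4 = 1. top-tier stays.
average: the cheap location nets 6; the prime location nets 5 − 10 = -5. average stays.
No type deviates, so pooling is sustained.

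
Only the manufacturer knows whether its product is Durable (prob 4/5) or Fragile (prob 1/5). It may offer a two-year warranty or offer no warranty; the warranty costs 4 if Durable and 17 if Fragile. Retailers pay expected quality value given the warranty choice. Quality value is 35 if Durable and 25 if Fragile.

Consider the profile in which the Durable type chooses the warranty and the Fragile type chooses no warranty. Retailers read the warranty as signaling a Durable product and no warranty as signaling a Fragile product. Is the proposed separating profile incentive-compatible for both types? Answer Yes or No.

Yes

Under these beliefs, the warranty earns price 35 and no warranty earns price 25.
Durable: the warranty nets 35 − 4 = 31; no warranty nets 25. Durable prefers the warranty.
Fragile: the warranty nets 35 − 17 = 18; no warranty nets 25. Fragile prefers no warranty.
Neither type deviates, so the separating profile is an equilibrium.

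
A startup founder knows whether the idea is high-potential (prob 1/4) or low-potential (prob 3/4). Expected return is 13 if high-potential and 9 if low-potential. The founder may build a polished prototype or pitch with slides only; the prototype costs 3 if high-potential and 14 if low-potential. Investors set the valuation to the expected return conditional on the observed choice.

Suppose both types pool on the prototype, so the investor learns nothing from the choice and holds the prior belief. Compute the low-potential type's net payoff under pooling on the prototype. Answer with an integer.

-4

Pooled valuation = 1/4·13 + 3/4·9 = 10.
low-potential pays cost 14 for the prototype, so net payoff = 10 − 14 = -4.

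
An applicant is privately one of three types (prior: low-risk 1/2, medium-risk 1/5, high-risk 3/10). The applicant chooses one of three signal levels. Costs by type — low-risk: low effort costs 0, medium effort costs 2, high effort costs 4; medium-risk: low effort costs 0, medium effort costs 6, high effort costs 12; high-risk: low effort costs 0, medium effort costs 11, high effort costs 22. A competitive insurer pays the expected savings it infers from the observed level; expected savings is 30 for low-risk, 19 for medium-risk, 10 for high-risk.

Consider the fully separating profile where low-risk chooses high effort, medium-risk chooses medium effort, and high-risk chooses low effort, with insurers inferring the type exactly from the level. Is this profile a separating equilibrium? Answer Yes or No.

Separating rebates: high effort → 30, medium effort → 19, low effort → 10.
low-risk (assigned high effort): low effort: 10 − 0 = 10; medium effort: 19 − 2 = 17; high effort: 30 − 4 = 26. low-risk stays.
medium-risk (assigned medium effort): low effort: 10 − 0 = 10; medium effort: 19 − 6 = 13; high effort: 30 − 12 = 18. medium-risk prefers high effort.
high-risk (assigned low effort): low effort: 10 − 0 = 10; medium effort: 19 − 11 = 8; high effort: 30 − 22 = 8. high-risk stays.
At least one type deviates; the separating profile fails.

No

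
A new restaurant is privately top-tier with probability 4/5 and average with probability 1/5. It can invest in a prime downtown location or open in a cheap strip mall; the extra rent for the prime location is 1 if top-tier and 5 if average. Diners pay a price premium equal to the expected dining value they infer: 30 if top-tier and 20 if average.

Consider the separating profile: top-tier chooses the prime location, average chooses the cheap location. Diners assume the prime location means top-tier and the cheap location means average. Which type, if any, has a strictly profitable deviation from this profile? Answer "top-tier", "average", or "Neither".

average

The prime location pays 30; the cheap location pays 20.
top-tier: assigned the prime location, nets 30 − 1 = 29; deviating to the cheap location nets 20.
average: assigned the cheap location, nets 20; deviating to the prime location nets 30 − 5 = 25.
The average type gains 5 by deviating.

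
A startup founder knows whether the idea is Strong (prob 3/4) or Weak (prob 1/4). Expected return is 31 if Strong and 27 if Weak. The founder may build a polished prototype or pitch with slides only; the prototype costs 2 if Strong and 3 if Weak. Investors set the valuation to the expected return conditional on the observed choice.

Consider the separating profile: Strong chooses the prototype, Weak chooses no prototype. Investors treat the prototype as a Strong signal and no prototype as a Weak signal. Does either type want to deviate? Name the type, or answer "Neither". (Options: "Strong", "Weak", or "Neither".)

The prototype pays 31; no prototype pays 27.
Strong: assigned the prototype, nets 31 − 2 = 29; deviating to no prototype nets 27.
Weak: assigned no prototype, nets 27; deviating to the prototype nets 31 − 3 = 28.
The Weak type gains 1 by deviating.

Weak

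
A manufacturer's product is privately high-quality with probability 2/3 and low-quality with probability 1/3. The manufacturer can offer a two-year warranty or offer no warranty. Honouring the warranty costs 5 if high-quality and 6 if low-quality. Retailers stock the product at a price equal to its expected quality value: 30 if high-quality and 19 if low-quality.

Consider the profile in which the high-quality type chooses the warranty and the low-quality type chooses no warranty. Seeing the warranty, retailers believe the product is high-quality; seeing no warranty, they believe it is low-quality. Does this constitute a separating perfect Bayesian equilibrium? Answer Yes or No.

Under these beliefs, the warranty earns price 30 and no warranty earns price 19.
high-quality: the warranty nets 30 − 5 = 25; no warranty nets 19. high-quality prefers the warranty.
low-quality: the warranty nets 30 − 6 = 24; no warranty nets 19. low-quality would deviate to the warranty.
low-quality has a profitable deviation, so the profile is not an equilibrium.

No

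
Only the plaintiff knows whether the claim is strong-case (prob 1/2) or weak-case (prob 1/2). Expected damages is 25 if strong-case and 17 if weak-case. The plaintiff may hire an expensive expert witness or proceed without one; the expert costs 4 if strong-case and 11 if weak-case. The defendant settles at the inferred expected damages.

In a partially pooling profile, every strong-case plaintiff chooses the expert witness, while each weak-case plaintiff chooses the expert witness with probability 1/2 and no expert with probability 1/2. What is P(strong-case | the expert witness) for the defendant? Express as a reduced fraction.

P(the expert witness) = (1/2)·1 + (1/2)·(1/2) = 3/4.
By Bayes' rule, P(strong-case | the expert witness) = (1/2) / (3/4) = 2/3.

2/3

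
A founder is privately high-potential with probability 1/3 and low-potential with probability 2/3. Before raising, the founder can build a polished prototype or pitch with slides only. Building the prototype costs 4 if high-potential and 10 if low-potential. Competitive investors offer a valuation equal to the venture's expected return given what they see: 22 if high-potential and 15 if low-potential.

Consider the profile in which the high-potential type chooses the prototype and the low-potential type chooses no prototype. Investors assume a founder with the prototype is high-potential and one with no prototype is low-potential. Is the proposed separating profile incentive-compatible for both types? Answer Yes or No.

Yes

Under these beliefs, the prototype earns valuation 22 and no prototype earns valuation 15.
high-potential: the prototype nets 22 − 4 = 18; no prototype nets 15. high-potential prefers the prototype.
low-potential: the prototype nets 22 − 10 = 12; no prototype nets 15. low-potential prefers no prototype.
Neither type deviates, so the separating profile is an equilibrium.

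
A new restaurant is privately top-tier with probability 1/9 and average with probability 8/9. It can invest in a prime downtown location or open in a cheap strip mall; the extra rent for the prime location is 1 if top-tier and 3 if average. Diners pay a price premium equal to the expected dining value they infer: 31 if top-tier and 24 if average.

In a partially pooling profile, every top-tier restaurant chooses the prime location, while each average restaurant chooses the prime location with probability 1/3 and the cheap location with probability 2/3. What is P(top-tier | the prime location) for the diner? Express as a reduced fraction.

P(the prime location) = (1/9)·1 + (8/9)·(1/3) = 11/27.
By Bayes' rule, P(top-tier | the prime location) = (1/9) / (11/27) = 3/11.

3/11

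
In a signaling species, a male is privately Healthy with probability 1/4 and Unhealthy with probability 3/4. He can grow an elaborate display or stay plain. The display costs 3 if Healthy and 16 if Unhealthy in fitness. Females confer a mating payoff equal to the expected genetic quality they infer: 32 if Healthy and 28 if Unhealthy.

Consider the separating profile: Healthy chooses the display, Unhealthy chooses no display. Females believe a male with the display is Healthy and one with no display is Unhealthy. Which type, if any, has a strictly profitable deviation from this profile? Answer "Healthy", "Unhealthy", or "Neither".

The display pays 32; no display pays 28.
Healthy: assigned the display, nets 32 − 3 = 29; deviating to no display nets 28.
Unhealthy: assigned no display, nets 28; deviating to the display nets 32 − 16 = 16.
Both types strictly prefer their assigned action; no profitable deviation.

Neither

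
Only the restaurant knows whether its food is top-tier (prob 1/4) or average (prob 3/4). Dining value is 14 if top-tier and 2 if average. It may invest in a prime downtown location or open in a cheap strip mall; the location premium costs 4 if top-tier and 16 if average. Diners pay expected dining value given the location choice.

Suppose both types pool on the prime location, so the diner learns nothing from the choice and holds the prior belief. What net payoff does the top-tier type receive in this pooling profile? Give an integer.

1

Pooled price premium = 1/4·14 + 3/4·2 = 5.
top-tier pays cost 4 for the prime location, so net payoff = 5 − 4 = 1.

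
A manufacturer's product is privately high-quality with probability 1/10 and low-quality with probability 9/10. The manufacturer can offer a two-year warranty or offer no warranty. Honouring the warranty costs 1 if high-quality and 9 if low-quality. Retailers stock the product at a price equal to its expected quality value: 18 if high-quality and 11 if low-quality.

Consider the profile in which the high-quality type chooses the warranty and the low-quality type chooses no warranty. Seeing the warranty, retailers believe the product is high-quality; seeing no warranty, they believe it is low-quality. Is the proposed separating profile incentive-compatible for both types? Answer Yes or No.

Under these beliefs, the warranty earns price 18 and no warranty earns price 11.
high-quality: the warranty nets 18 − 1 = 17; no warranty nets 11. high-quality prefers the warranty.
low-quality: the warranty nets 18 − 9 = 9; no warranty nets 11. low-quality prefers no warranty.
Neither type deviates, so the separating profile is an equilibrium.

Yes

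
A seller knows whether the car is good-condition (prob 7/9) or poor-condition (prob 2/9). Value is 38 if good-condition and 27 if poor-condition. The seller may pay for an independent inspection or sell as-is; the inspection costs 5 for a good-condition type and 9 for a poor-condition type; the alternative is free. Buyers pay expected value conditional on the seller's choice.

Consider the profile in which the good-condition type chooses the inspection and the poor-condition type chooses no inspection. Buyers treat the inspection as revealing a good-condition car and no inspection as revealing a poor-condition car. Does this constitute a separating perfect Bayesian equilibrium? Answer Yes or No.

Under these beliefs, the inspection earns price 38 and no inspection earns price 27.
good-condition: the inspection nets 38 − 5 = 33; no inspection nets 27. good-condition prefers the inspection.
poor-condition: the inspection nets 38 − 9 = 29; no inspection nets 27. poor-condition would deviate to the inspection.
poor-condition has a profitable deviation, so the profile is not an equilibrium.

No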